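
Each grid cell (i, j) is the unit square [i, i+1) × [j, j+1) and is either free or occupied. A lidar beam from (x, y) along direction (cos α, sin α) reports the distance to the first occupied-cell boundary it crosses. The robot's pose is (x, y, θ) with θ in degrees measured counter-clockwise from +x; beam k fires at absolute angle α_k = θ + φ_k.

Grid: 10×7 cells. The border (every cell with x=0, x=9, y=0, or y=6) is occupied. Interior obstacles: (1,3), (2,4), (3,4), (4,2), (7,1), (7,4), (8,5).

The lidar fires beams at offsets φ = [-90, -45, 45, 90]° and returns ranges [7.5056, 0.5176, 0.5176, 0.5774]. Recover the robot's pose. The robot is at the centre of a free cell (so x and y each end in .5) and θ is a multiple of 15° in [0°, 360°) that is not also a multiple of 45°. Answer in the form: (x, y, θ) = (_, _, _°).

The pose lattice has 33·16 = 528 candidates. Test each by forward raycasting.
  (6.5, 2.5, 105°): beam 1 = 2.5882 ≠ 7.5056 ✗
  (6.5, 5.5, 210°): beam 1 = 0.5774 ≠ 7.5056 ✗
  (8.5, 1.5, 240°): beam 1 = 0.5774 ≠ 7.5056 ✗
  (8.5, 1.5, 285°): beam 1 = 0.5176 ≠ 7.5056 ✗
  …
  (7.5, 5.5, 300°): r_1=7.5056, r_2=0.5176, r_3=0.5176, r_4=0.5774 — all match ✓
Only this pose fits every beam.

(x, y, θ) = (7.5, 5.5, 300°)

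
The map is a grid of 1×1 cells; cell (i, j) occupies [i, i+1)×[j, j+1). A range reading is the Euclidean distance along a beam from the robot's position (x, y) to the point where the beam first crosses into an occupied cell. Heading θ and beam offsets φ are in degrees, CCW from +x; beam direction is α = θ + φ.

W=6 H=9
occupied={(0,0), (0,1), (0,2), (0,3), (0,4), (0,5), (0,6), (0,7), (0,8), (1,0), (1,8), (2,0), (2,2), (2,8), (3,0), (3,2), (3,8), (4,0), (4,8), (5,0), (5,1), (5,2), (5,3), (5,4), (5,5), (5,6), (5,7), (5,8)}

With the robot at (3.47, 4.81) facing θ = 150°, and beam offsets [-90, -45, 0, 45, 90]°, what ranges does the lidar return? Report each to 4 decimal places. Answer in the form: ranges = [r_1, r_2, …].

ranges = [3.0600, 3.3025, 2.8521, 2.5571, 2.0900]

beam 1: φ=-90°, α=60°
  d=(0.5000,0.8660)  start (3,4)  tX=1.0600 tY=0.2194  stride 1/|dx|=2.0000 1/|dy|=1.1547
    cross y-line → (3,5), t=0.2194
    cross x-line → (4,5), t=1.0600
    cross y-line → (4,6), t=1.3741
    cross y-line → (4,7), t=2.5288
    cross x-line → (5,7), t=3.0600 (wall)
  → r_1 = 3.0600
beam 2: φ=-45°, α=105°
  d=(-0.2588,0.9659)  start (3,4)  tX=1.8159 tY=0.1967  stride 1/|dx|=3.8637 1/|dy|=1.0353
    cross y-line → (3,5), t=0.1967
    cross y-line → (3,6), t=1.2320
    cross x-line → (2,6), t=1.8159
    cross y-line → (2,7), t=2.2673
    cross y-line → (2,8), t=3.3025 (wall)
  → r_2 = 3.3025
beam 3: φ=0°, α=150°
  d=(-0.8660,0.5000)  start (3,4)  tX=0.5427 tY=0.3800  stride 1/|dx|=1.1547 1/|dy|=2.0000
    cross y-line → (3,5), t=0.3800
    cross x-line → (2,5), t=0.5427
    cross x-line → (1,5), t=1.6974
    cross y-line → (1,6), t=2.3800
    cross x-line → (0,6), t=2.8521 (wall)
  → r_3 = 2.8521
beam 4: φ=45°, α=195°
  d=(-0.9659,-0.2588)  start (3,4)  tX=0.4866 tY=3.1296  stride 1/|dx|=1.0353 1/|dy|=3.8637
    cross x-line → (2,4), t=0.4866
    cross x-line → (1,4), t=1.5219
    cross x-line → (0,4), t=2.5571 (wall)
  → r_4 = 2.5571
beam 5: φ=90°, α=240°
  d=(-0.5000,-0.8660)  start (3,4)  tX=0.9400 tY=0.9353  stride 1/|dx|=2.0000 1/|dy|=1.1547
    cross y-line → (3,3), t=0.9353
    cross x-line → (2,3), t=0.9400
    cross y-line → (2,2), t=2.0900 (wall)
  → r_5 = 2.0900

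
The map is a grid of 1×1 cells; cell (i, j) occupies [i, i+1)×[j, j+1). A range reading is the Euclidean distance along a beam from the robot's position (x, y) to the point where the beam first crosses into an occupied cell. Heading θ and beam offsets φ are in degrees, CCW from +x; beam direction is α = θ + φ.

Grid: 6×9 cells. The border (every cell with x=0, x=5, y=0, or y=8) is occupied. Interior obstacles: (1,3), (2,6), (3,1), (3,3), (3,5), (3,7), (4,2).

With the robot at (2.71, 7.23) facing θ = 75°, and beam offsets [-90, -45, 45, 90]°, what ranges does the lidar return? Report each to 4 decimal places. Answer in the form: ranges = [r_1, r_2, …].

ranges = [0.3002, 0.3349, 0.8891, 1.7703]

beam 1: φ=-90°, α=345°
  dir = (cos 345°, sin 345°) = (0.9659, -0.2588); from cell (2,7)
  next x-line at t=0.3002, next y-line at t=0.8887; Δt_x=1.0353, Δt_y=3.8637
    x: enter (3,7) at t=0.3002 ← occupied
  → r_1 = 0.3002
beam 2: φ=-45°, α=30°
  dir = (cos 30°, sin 30°) = (0.8660, 0.5000); from cell (2,7)
  next x-line at t=0.3349, next y-line at t=1.5400; Δt_x=1.1547, Δt_y=2.0000
    x: enter (3,7) at t=0.3349 ← occupied
  → r_2 = 0.3349
beam 3: φ=45°, α=120°
  dir = (cos 120°, sin 120°) = (-0.5000, 0.8660); from cell (2,7)
  next x-line at t=1.4200, next y-line at t=0.8891; Δt_x=2.0000, Δt_y=1.1547
    y: enter (2,8) at t=0.8891 ← occupied
  → r_3 = 0.8891
beam 4: φ=90°, α=165°
  dir = (cos 165°, sin 165°) = (-0.9659, 0.2588); from cell (2,7)
  next x-line at t=0.7350, next y-line at t=2.9751; Δt_x=1.0353, Δt_y=3.8637
    x: enter (1,7) at t=0.7350
    x: enter (0,7) at t=1.7703 ← occupied
  → r_4 = 1.7703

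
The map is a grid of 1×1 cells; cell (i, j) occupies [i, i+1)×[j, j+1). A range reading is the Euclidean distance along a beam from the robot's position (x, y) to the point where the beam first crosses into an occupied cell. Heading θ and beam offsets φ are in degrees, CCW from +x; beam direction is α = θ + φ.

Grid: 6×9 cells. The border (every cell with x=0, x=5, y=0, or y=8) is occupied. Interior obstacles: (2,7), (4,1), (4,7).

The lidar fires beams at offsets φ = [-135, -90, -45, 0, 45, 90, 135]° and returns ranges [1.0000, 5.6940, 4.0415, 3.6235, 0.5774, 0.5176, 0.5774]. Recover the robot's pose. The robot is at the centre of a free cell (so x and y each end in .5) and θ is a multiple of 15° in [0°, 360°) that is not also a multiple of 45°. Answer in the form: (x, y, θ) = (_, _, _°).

Candidates: 25 free-cell centres × 16 headings = 400 poses. Raycast each; keep the one whose scan matches to 4 dp.
  (4.5, 6.5, 330°): beam 1 = 3.6235 ≠ 1.0000 ✗
  (2.5, 5.5, 240°): beam 1 = 1.5529 ≠ 1.0000 ✗
  (3.5, 7.5, 105°): beam 1 = 0.5774 ≠ 1.0000 ✗
  (1.5, 4.5, 345°): beam 1 = 0.5774 ≠ 1.0000 ✗
  (3.5, 4.5, 195°): beam 1 = 2.8868 ≠ 1.0000 ✗
  …
  (4.5, 2.5, 195°): r_1=1.0000, r_2=5.6940, r_3=4.0415, r_4=3.6235, r_5=0.5774, r_6=0.5176, r_7=0.5774 — all match ✓
Only this pose fits every beam.

(x, y, θ) = (4.5, 2.5, 195°)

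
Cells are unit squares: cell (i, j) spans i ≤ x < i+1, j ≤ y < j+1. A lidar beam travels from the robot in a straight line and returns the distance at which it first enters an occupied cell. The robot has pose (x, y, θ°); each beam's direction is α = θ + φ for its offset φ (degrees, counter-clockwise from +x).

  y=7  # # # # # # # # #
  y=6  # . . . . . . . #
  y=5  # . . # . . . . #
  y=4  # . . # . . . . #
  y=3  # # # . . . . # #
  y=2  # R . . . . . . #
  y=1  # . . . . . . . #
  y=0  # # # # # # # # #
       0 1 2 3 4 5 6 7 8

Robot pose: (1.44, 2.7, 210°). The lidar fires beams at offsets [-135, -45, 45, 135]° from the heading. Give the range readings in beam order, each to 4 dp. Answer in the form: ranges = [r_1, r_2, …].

ranges = [0.3106, 0.4555, 1.7000, 6.5683]

beam 1: φ=-135°, α=75°
  direction (0.2588, 0.9659); cell (1,2); t to first gridline: x 2.1637, y 0.3106 (then +3.8637 / +1.0353)
    (1,3) via y @ 0.3106  # hit
  → r_1 = 0.3106
beam 2: φ=-45°, α=165°
  direction (-0.9659, 0.2588); cell (1,2); t to first gridline: x 0.4555, y 1.1591 (then +1.0353 / +3.8637)
    (0,2) via x @ 0.4555  # hit
  → r_2 = 0.4555
beam 3: φ=45°, α=255°
  direction (-0.2588, -0.9659); cell (1,2); t to first gridline: x 1.7000, y 0.7247 (then +3.8637 / +1.0353)
    (1,1) via y @ 0.7247
    (0,1) via x @ 1.7000  # hit
  → r_3 = 1.7000
beam 4: φ=135°, α=345°
  direction (0.9659, -0.2588); cell (1,2); t to first gridline: x 0.5798, y 2.7046 (then +1.0353 / +3.8637)
    (2,2) via x @ 0.5798
    (3,2) via x @ 1.6150
    (4,2) via x @ 2.6503
    (4,1) via y @ 2.7046
    (5,1) via x @ 3.6856
    (6,1) via x @ 4.7209
    (7,1) via x @ 5.7561
    (7,0) via y @ 6.5683  # hit
  → r_4 = 6.5683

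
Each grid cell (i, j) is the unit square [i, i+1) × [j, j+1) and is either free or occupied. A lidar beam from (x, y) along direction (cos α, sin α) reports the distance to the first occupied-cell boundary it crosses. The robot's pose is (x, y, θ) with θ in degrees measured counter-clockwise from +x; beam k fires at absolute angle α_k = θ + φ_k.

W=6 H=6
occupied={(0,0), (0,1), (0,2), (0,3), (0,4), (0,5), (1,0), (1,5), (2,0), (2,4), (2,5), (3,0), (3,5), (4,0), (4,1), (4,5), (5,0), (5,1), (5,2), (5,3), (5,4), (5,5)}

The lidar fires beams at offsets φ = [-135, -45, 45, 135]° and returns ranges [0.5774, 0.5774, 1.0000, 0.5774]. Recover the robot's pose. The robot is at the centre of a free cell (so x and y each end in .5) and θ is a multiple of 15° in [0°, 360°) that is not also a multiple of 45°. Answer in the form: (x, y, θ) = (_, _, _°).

Enumerate (i+0.5, j+0.5, θ) over the 14 free cells and 16 admissible headings. For each, cast all 4 beams and compare to the given ranges.
  (2.5, 1.5, 105°): beam 1 = 1.0000 ≠ 0.5774 ✗
  (4.5, 2.5, 255°): beam 1 = 2.8868 ≠ 0.5774 ✗
  (4.5, 3.5, 345°): beam 1 = 4.0415 ≠ 0.5774 ✗
  (1.5, 4.5, 300°): beam 1 = 0.5176 ≠ 0.5774 ✗
  …
  (1.5, 4.5, 195°): r_1=0.5774, r_2=0.5774, r_3=1.0000, r_4=0.5774 — all match ✓
Unique over the lattice → pose = (1.5, 4.5, 195°).

(x, y, θ) = (1.5, 4.5, 195°)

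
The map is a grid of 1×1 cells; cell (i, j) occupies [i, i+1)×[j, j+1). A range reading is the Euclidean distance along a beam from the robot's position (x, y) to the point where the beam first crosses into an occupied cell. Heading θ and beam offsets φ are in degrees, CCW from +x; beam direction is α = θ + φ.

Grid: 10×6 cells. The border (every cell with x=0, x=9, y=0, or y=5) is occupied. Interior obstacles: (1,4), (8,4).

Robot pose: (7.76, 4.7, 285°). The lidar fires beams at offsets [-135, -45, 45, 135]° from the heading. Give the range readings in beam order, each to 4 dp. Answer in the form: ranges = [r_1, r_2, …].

ranges = [0.6000, 4.2724, 0.2771, 0.3464]

beam 1: φ=-135°, α=150°
  d=(-0.8660,0.5000)  start (7,4)  tX=0.8776 tY=0.6000  stride 1/|dx|=1.1547 1/|dy|=2.0000
    cross y-line → (7,5), t=0.6000 (wall)
  → r_1 = 0.6000
beam 2: φ=-45°, α=240°
  d=(-0.5000,-0.8660)  start (7,4)  tX=1.5200 tY=0.8083  stride 1/|dx|=2.0000 1/|dy|=1.1547
    cross y-line → (7,3), t=0.8083
    cross x-line → (6,3), t=1.5200
    cross y-line → (6,2), t=1.9630
    cross y-line → (6,1), t=3.1177
    cross x-line → (5,1), t=3.5200
    cross y-line → (5,0), t=4.2724 (wall)
  → r_2 = 4.2724
beam 3: φ=45°, α=330°
  d=(0.8660,-0.5000)  start (7,4)  tX=0.2771 tY=1.4000  stride 1/|dx|=1.1547 1/|dy|=2.0000
    cross x-line → (8,4), t=0.2771 (wall)
  → r_3 = 0.2771
beam 4: φ=135°, α=60°
  d=(0.5000,0.8660)  start (7,4)  tX=0.4800 tY=0.3464  stride 1/|dx|=2.0000 1/|dy|=1.1547
    cross y-line → (7,5), t=0.3464 (wall)
  → r_4 = 0.3464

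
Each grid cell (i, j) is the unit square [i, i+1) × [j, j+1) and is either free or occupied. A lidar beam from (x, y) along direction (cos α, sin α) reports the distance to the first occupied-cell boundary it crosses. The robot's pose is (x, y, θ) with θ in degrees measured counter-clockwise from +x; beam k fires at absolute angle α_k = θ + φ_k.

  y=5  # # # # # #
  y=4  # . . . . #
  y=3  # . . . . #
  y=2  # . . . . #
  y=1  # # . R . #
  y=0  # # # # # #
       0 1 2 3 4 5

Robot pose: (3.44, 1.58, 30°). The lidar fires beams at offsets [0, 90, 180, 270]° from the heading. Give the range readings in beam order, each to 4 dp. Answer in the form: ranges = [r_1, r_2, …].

beam 1: φ=0°, α=30°
  cosα=0.8660 sinα=0.5000 | (3,1) | tMaxX 0.6466 tMaxY 0.8400 | tΔX 1.1547 tΔY 2.0000
    t=0.6466 [x] (4,1)
    t=0.8400 [y] (4,2)
    t=1.8013 [x] (5,2) — stop
  → r_1 = 1.8013
beam 2: φ=90°, α=120°
  cosα=-0.5000 sinα=0.8660 | (3,1) | tMaxX 0.8800 tMaxY 0.4850 | tΔX 2.0000 tΔY 1.1547
    t=0.4850 [y] (3,2)
    t=0.8800 [x] (2,2)
    t=1.6397 [y] (2,3)
    t=2.7944 [y] (2,4)
    t=2.8800 [x] (1,4)
    t=3.9491 [y] (1,5) — stop
  → r_2 = 3.9491
beam 3: φ=180°, α=210°
  cosα=-0.8660 sinα=-0.5000 | (3,1) | tMaxX 0.5081 tMaxY 1.1600 | tΔX 1.1547 tΔY 2.0000
    t=0.5081 [x] (2,1)
    t=1.1600 [y] (2,0) — stop
  → r_3 = 1.1600
beam 4: φ=270°, α=300°
  cosα=0.5000 sinα=-0.8660 | (3,1) | tMaxX 1.1200 tMaxY 0.6697 | tΔX 2.0000 tΔY 1.1547
    t=0.6697 [y] (3,0) — stop
  → r_4 = 0.6697

ranges = [1.8013, 3.9491, 1.1600, 0.6697]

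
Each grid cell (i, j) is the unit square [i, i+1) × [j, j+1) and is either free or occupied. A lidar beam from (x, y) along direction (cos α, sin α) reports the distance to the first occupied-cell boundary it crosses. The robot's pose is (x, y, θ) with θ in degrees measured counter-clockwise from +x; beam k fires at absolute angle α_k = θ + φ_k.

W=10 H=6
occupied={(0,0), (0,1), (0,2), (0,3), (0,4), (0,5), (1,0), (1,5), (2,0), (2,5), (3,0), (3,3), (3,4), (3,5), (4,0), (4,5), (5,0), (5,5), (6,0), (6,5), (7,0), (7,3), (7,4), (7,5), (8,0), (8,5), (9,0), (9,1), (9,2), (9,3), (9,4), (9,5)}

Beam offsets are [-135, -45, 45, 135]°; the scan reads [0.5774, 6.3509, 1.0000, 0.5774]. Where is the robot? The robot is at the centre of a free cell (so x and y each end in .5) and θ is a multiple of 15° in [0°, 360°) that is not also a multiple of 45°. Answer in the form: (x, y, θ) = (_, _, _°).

(x, y, θ) = (1.5, 1.5, 75°)

Enumerate (i+0.5, j+0.5, θ) over the 28 free cells and 16 admissible headings. For each, cast all 4 beams and compare to the given ranges.
  (7.5, 2.5, 195°): beam 2 = 4.0415 ≠ 6.3509 ✗
  (5.5, 1.5, 75°): beam 2 = 4.0415 ≠ 6.3509 ✗
  (7.5, 1.5, 120°): beam 1 = 1.5529 ≠ 0.5774 ✗
  …
  (1.5, 1.5, 75°): r_1=0.5774, r_2=6.3509, r_3=1.0000, r_4=0.5774 — all match ✓
Unique over the lattice → pose = (1.5, 1.5, 75°).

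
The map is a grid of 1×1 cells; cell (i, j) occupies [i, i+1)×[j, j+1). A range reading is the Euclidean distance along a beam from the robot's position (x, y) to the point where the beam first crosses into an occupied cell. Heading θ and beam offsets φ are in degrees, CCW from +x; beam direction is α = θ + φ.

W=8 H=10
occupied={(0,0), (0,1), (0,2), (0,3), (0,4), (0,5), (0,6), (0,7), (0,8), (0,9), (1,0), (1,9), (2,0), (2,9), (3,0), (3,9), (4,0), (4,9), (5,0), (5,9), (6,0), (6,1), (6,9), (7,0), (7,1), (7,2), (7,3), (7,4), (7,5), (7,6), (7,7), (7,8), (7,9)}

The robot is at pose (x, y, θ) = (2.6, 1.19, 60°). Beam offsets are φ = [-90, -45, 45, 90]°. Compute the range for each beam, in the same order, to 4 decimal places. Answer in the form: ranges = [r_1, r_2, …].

ranges = [0.3800, 4.5552, 6.1819, 1.8475]

beam 1: φ=-90°, α=330°
  direction (0.8660, -0.5000); cell (2,1); t to first gridline: x 0.4619, y 0.3800 (then +1.1547 / +2.0000)
    (2,0) via y @ 0.3800  # hit
  → r_1 = 0.3800
beam 2: φ=-45°, α=15°
  direction (0.9659, 0.2588); cell (2,1); t to first gridline: x 0.4141, y 3.1296 (then +1.0353 / +3.8637)
    (3,1) via x @ 0.4141
    (4,1) via x @ 1.4494
    (5,1) via x @ 2.4847
    (5,2) via y @ 3.1296
    (6,2) via x @ 3.5199
    (7,2) via x @ 4.5552  # hit
  → r_2 = 4.5552
beam 3: φ=45°, α=105°
  direction (-0.2588, 0.9659); cell (2,1); t to first gridline: x 2.3182, y 0.8386 (then +3.8637 / +1.0353)
    (2,2) via y @ 0.8386
    (2,3) via y @ 1.8738
    (1,3) via x @ 2.3182
    (1,4) via y @ 2.9091
    (1,5) via y @ 3.9444
    (1,6) via y @ 4.9797
    (1,7) via y @ 6.0150
    (0,7) via x @ 6.1819  # hit
  → r_3 = 6.1819
beam 4: φ=90°, α=150°
  direction (-0.8660, 0.5000); cell (2,1); t to first gridline: x 0.6928, y 1.6200 (then +1.1547 / +2.0000)
    (1,1) via x @ 0.6928
    (1,2) via y @ 1.6200
    (0,2) via x @ 1.8475  # hit
  → r_4 = 1.8475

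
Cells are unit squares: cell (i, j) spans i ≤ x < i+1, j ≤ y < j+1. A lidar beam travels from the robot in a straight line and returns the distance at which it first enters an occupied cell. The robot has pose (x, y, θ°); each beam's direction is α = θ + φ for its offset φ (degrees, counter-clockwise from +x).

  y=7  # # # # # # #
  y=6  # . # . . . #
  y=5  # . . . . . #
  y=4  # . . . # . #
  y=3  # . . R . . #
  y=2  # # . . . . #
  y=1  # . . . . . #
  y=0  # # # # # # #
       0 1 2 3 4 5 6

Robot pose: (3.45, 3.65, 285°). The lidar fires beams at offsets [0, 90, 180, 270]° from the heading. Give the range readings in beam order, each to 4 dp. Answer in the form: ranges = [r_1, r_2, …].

beam 1: φ=0°, α=285°
  d=(0.2588,-0.9659)  start (3,3)  tX=2.1250 tY=0.6729  stride 1/|dx|=3.8637 1/|dy|=1.0353
    cross y-line → (3,2), t=0.6729
    cross y-line → (3,1), t=1.7082
    cross x-line → (4,1), t=2.1250
    cross y-line → (4,0), t=2.7435 (wall)
  → r_1 = 2.7435
beam 2: φ=90°, α=15°
  d=(0.9659,0.2588)  start (3,3)  tX=0.5694 tY=1.3523  stride 1/|dx|=1.0353 1/|dy|=3.8637
    cross x-line → (4,3), t=0.5694
    cross y-line → (4,4), t=1.3523 (wall)
  → r_2 = 1.3523
beam 3: φ=180°, α=105°
  d=(-0.2588,0.9659)  start (3,3)  tX=1.7387 tY=0.3623  stride 1/|dx|=3.8637 1/|dy|=1.0353
    cross y-line → (3,4), t=0.3623
    cross y-line → (3,5), t=1.3976
    cross x-line → (2,5), t=1.7387
    cross y-line → (2,6), t=2.4329 (wall)
  → r_3 = 2.4329
beam 4: φ=270°, α=195°
  d=(-0.9659,-0.2588)  start (3,3)  tX=0.4659 tY=2.5114  stride 1/|dx|=1.0353 1/|dy|=3.8637
    cross x-line → (2,3), t=0.4659
    cross x-line → (1,3), t=1.5012
    cross y-line → (1,2), t=2.5114 (wall)
  → r_4 = 2.5114

ranges = [2.7435, 1.3523, 2.4329, 2.5114]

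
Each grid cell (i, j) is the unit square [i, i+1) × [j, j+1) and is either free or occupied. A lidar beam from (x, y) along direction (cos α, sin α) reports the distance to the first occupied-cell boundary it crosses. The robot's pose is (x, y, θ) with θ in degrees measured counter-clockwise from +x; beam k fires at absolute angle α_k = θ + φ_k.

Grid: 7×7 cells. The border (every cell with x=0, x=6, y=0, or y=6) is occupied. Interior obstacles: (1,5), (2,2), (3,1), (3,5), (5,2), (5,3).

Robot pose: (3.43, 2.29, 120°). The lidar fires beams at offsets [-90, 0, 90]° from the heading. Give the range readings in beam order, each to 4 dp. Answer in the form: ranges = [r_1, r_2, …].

beam 1: φ=-90°, α=30°
  dir = (cos 30°, sin 30°) = (0.8660, 0.5000); from cell (3,2)
  next x-line at t=0.6582, next y-line at t=1.4200; Δt_x=1.1547, Δt_y=2.0000
    x: enter (4,2) at t=0.6582
    y: enter (4,3) at t=1.4200
    x: enter (5,3) at t=1.8129 ← occupied
  → r_1 = 1.8129
beam 2: φ=0°, α=120°
  dir = (cos 120°, sin 120°) = (-0.5000, 0.8660); from cell (3,2)
  next x-line at t=0.8600, next y-line at t=0.8198; Δt_x=2.0000, Δt_y=1.1547
    y: enter (3,3) at t=0.8198
    x: enter (2,3) at t=0.8600
    y: enter (2,4) at t=1.9745
    x: enter (1,4) at t=2.8600
    y: enter (1,5) at t=3.1292 ← occupied
  → r_2 = 3.1292
beam 3: φ=90°, α=210°
  dir = (cos 210°, sin 210°) = (-0.8660, -0.5000); from cell (3,2)
  next x-line at t=0.4965, next y-line at t=0.5800; Δt_x=1.1547, Δt_y=2.0000
    x: enter (2,2) at t=0.4965 ← occupied
  → r_3 = 0.4965

ranges = [1.8129, 3.1292, 0.4965]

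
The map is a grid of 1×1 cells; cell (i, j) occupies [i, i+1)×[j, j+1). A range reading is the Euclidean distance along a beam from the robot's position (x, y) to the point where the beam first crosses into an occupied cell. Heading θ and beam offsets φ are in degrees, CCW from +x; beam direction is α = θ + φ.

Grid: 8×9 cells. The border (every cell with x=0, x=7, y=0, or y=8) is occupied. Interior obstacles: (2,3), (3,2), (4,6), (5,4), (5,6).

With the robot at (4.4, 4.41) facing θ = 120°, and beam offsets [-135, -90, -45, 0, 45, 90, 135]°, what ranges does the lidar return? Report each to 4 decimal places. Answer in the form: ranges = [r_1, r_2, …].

beam 1: φ=-135°, α=345°
  cosα=0.9659 sinα=-0.2588 | (4,4) | tMaxX 0.6212 tMaxY 1.5841 | tΔX 1.0353 tΔY 3.8637
    t=0.6212 [x] (5,4) — stop
  → r_1 = 0.6212
beam 2: φ=-90°, α=30°
  cosα=0.8660 sinα=0.5000 | (4,4) | tMaxX 0.6928 tMaxY 1.1800 | tΔX 1.1547 tΔY 2.0000
    t=0.6928 [x] (5,4) — stop
  → r_2 = 0.6928
beam 3: φ=-45°, α=75°
  cosα=0.2588 sinα=0.9659 | (4,4) | tMaxX 2.3182 tMaxY 0.6108 | tΔX 3.8637 tΔY 1.0353
    t=0.6108 [y] (4,5)
    t=1.6461 [y] (4,6) — stop
  → r_3 = 1.6461
beam 4: φ=0°, α=120°
  cosα=-0.5000 sinα=0.8660 | (4,4) | tMaxX 0.8000 tMaxY 0.6813 | tΔX 2.0000 tΔY 1.1547
    t=0.6813 [y] (4,5)
    t=0.8000 [x] (3,5)
    t=1.8360 [y] (3,6)
    t=2.8000 [x] (2,6)
    t=2.9907 [y] (2,7)
    t=4.1454 [y] (2,8) — stop
  → r_4 = 4.1454
beam 5: φ=45°, α=165°
  cosα=-0.9659 sinα=0.2588 | (4,4) | tMaxX 0.4141 tMaxY 2.2796 | tΔX 1.0353 tΔY 3.8637
    t=0.4141 [x] (3,4)
    t=1.4494 [x] (2,4)
    t=2.2796 [y] (2,5)
    t=2.4847 [x] (1,5)
    t=3.5199 [x] (0,5) — stop
  → r_5 = 3.5199
beam 6: φ=90°, α=210°
  cosα=-0.8660 sinα=-0.5000 | (4,4) | tMaxX 0.4619 tMaxY 0.8200 | tΔX 1.1547 tΔY 2.0000
    t=0.4619 [x] (3,4)
    t=0.8200 [y] (3,3)
    t=1.6166 [x] (2,3) — stop
  → r_6 = 1.6166
beam 7: φ=135°, α=255°
  cosα=-0.2588 sinα=-0.9659 | (4,4) | tMaxX 1.5455 tMaxY 0.4245 | tΔX 3.8637 tΔY 1.0353
    t=0.4245 [y] (4,3)
    t=1.4597 [y] (4,2)
    t=1.5455 [x] (3,2) — stop
  → r_7 = 1.5455

ranges = [0.6212, 0.6928, 1.6461, 4.1454, 3.5199, 1.6166, 1.5455]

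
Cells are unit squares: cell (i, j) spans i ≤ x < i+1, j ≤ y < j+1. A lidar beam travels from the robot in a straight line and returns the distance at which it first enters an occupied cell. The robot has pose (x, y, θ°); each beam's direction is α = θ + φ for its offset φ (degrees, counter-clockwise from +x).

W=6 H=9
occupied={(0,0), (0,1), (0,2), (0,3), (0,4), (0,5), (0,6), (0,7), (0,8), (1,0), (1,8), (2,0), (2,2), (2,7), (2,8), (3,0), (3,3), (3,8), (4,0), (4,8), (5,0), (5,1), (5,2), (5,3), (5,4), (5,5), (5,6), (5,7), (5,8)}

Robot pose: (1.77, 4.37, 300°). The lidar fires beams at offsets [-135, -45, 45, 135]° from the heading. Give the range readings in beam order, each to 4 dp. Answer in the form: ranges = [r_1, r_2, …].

beam 1: φ=-135°, α=165°
  cosα=-0.9659 sinα=0.2588 | (1,4) | tMaxX 0.7972 tMaxY 2.4341 | tΔX 1.0353 tΔY 3.8637
    t=0.7972 [x] (0,4) — stop
  → r_1 = 0.7972
beam 2: φ=-45°, α=255°
  cosα=-0.2588 sinα=-0.9659 | (1,4) | tMaxX 2.9751 tMaxY 0.3831 | tΔX 3.8637 tΔY 1.0353
    t=0.3831 [y] (1,3)
    t=1.4183 [y] (1,2)
    t=2.4536 [y] (1,1)
    t=2.9751 [x] (0,1) — stop
  → r_2 = 2.9751
beam 3: φ=45°, α=345°
  cosα=0.9659 sinα=-0.2588 | (1,4) | tMaxX 0.2381 tMaxY 1.4296 | tΔX 1.0353 tΔY 3.8637
    t=0.2381 [x] (2,4)
    t=1.2734 [x] (3,4)
    t=1.4296 [y] (3,3) — stop
  → r_3 = 1.4296
beam 4: φ=135°, α=75°
  cosα=0.2588 sinα=0.9659 | (1,4) | tMaxX 0.8887 tMaxY 0.6522 | tΔX 3.8637 tΔY 1.0353
    t=0.6522 [y] (1,5)
    t=0.8887 [x] (2,5)
    t=1.6875 [y] (2,6)
    t=2.7228 [y] (2,7) — stop
  → r_4 = 2.7228

ranges = [0.7972, 2.9751, 1.4296, 2.7228]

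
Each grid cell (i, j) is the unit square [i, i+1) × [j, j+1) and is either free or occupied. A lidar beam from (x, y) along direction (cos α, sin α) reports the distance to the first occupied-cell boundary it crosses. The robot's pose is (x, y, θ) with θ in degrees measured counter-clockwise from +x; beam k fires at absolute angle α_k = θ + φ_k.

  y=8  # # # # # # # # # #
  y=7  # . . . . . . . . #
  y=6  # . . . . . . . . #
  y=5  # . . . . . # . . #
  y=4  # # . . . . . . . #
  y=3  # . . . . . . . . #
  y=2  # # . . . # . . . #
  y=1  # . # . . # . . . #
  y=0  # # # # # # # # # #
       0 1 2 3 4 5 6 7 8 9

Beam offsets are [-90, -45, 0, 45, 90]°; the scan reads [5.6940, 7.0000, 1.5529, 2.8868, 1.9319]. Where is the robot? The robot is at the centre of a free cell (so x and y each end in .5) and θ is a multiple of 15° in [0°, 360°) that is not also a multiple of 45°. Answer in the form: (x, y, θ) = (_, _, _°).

(x, y, θ) = (6.5, 7.5, 285°)

The pose lattice has 50·16 = 800 candidates. Test each by forward raycasting.
  (8.5, 1.5, 105°): beam 1 = 0.5176 ≠ 5.6940 ✗
  (6.5, 7.5, 255°): beam 1 = 1.9319 ≠ 5.6940 ✗
  (6.5, 6.5, 150°): beam 1 = 1.7321 ≠ 5.6940 ✗
  (7.5, 3.5, 285°): beam 1 = 1.9319 ≠ 5.6940 ✗
  …
  (6.5, 7.5, 285°): r_1=5.6940, r_2=7.0000, r_3=1.5529, r_4=2.8868, r_5=1.9319 — all match ✓
No second candidate reproduces the full scan.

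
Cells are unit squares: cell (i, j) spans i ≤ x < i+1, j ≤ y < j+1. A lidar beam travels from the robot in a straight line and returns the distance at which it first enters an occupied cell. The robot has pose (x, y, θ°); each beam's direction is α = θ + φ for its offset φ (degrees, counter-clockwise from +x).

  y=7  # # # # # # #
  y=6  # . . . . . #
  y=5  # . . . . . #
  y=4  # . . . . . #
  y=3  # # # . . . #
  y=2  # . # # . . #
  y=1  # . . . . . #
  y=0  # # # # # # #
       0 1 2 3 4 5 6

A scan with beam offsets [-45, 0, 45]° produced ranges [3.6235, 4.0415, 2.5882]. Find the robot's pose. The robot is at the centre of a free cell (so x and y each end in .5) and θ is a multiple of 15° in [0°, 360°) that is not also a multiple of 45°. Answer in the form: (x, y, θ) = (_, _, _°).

(x, y, θ) = (2.5, 4.5, 30°)

Enumerate (i+0.5, j+0.5, θ) over the 26 free cells and 16 admissible headings. For each, cast all 3 beams and compare to the given ranges.
  (5.5, 2.5, 150°): beam 1 = 4.6587 ≠ 3.6235 ✗
  (3.5, 5.5, 15°): beam 1 = 2.8868 ≠ 3.6235 ✗
  (2.5, 1.5, 345°): beam 1 = 0.5774 ≠ 3.6235 ✗
  …
  (2.5, 4.5, 30°): r_1=3.6235, r_2=4.0415, r_3=2.5882 — all match ✓
No second candidate reproduces the full scan.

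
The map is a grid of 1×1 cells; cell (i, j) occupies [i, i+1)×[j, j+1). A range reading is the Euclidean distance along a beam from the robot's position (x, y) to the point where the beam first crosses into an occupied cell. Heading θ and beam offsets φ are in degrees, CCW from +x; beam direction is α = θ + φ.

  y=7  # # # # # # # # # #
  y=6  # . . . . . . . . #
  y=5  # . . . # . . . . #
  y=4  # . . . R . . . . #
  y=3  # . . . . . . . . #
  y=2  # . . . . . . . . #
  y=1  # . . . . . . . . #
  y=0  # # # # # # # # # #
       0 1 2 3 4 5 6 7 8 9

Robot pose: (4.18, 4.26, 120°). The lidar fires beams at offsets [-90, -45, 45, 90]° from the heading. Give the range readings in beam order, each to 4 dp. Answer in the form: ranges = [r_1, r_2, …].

ranges = [5.4800, 0.7661, 3.2922, 3.6719]

beam 1: φ=-90°, α=30°
  cosα=0.8660 sinα=0.5000 | (4,4) | tMaxX 0.9469 tMaxY 1.4800 | tΔX 1.1547 tΔY 2.0000
    t=0.9469 [x] (5,4)
    t=1.4800 [y] (5,5)
    t=2.1016 [x] (6,5)
    t=3.2563 [x] (7,5)
    t=3.4800 [y] (7,6)
    t=4.4110 [x] (8,6)
    t=5.4800 [y] (8,7) — stop
  → r_1 = 5.4800
beam 2: φ=-45°, α=75°
  cosα=0.2588 sinα=0.9659 | (4,4) | tMaxX 3.1682 tMaxY 0.7661 | tΔX 3.8637 tΔY 1.0353
    t=0.7661 [y] (4,5) — stop
  → r_2 = 0.7661
beam 3: φ=45°, α=165°
  cosα=-0.9659 sinα=0.2588 | (4,4) | tMaxX 0.1863 tMaxY 2.8591 | tΔX 1.0353 tΔY 3.8637
    t=0.1863 [x] (3,4)
    t=1.2216 [x] (2,4)
    t=2.2569 [x] (1,4)
    t=2.8591 [y] (1,5)
    t=3.2922 [x] (0,5) — stop
  → r_3 = 3.2922
beam 4: φ=90°, α=210°
  cosα=-0.8660 sinα=-0.5000 | (4,4) | tMaxX 0.2078 tMaxY 0.5200 | tΔX 1.1547 tΔY 2.0000
    t=0.2078 [x] (3,4)
    t=0.5200 [y] (3,3)
    t=1.3625 [x] (2,3)
    t=2.5172 [x] (1,3)
    t=2.5200 [y] (1,2)
    t=3.6719 [x] (0,2) — stop
  → r_4 = 3.6719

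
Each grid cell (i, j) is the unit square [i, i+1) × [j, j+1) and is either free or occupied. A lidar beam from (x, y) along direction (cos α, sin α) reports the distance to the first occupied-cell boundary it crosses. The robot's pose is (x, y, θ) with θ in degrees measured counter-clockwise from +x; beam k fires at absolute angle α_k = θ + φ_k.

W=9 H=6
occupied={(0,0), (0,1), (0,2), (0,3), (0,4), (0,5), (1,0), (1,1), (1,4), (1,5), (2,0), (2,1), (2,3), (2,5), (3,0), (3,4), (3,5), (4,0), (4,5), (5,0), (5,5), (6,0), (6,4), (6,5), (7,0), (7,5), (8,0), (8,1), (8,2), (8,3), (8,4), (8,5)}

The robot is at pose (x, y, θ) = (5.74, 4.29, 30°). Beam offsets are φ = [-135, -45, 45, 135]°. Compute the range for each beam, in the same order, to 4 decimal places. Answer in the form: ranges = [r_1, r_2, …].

beam 1: φ=-135°, α=255°
  d=(-0.2588,-0.9659)  start (5,4)  tX=2.8591 tY=0.3002  stride 1/|dx|=3.8637 1/|dy|=1.0353
    cross y-line → (5,3), t=0.3002
    cross y-line → (5,2), t=1.3355
    cross y-line → (5,1), t=2.3708
    cross x-line → (4,1), t=2.8591
    cross y-line → (4,0), t=3.4061 (wall)
  → r_1 = 3.4061
beam 2: φ=-45°, α=345°
  d=(0.9659,-0.2588)  start (5,4)  tX=0.2692 tY=1.1205  stride 1/|dx|=1.0353 1/|dy|=3.8637
    cross x-line → (6,4), t=0.2692 (wall)
  → r_2 = 0.2692
beam 3: φ=45°, α=75°
  d=(0.2588,0.9659)  start (5,4)  tX=1.0046 tY=0.7350  stride 1/|dx|=3.8637 1/|dy|=1.0353
    cross y-line → (5,5), t=0.7350 (wall)
  → r_3 = 0.7350
beam 4: φ=135°, α=165°
  d=(-0.9659,0.2588)  start (5,4)  tX=0.7661 tY=2.7432  stride 1/|dx|=1.0353 1/|dy|=3.8637
    cross x-line → (4,4), t=0.7661
    cross x-line → (3,4), t=1.8014 (wall)
  → r_4 = 1.8014

ranges = [3.4061, 0.2692, 0.7350, 1.8014]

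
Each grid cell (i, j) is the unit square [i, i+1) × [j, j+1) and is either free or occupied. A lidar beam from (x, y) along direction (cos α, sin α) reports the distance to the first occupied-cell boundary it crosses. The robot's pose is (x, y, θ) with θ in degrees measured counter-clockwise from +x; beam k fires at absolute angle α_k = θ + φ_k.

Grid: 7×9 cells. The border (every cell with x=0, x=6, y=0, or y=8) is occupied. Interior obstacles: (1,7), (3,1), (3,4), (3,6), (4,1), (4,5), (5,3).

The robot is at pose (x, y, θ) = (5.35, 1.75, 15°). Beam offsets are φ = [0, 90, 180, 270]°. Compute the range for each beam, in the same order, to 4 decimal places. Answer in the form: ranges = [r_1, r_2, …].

ranges = [0.6729, 1.2941, 0.3623, 0.7765]

beam 1: φ=0°, α=15°
  dir = (cos 15°, sin 15°) = (0.9659, 0.2588); from cell (5,1)
  next x-line at t=0.6729, next y-line at t=0.9659; Δt_x=1.0353, Δt_y=3.8637
    x: enter (6,1) at t=0.6729 ← occupied
  → r_1 = 0.6729
beam 2: φ=90°, α=105°
  dir = (cos 105°, sin 105°) = (-0.2588, 0.9659); from cell (5,1)
  next x-line at t=1.3523, next y-line at t=0.2588; Δt_x=3.8637, Δt_y=1.0353
    y: enter (5,2) at t=0.2588
    y: enter (5,3) at t=1.2941 ← occupied
  → r_2 = 1.2941
beam 3: φ=180°, α=195°
  dir = (cos 195°, sin 195°) = (-0.9659, -0.2588); from cell (5,1)
  next x-line at t=0.3623, next y-line at t=2.8978; Δt_x=1.0353, Δt_y=3.8637
    x: enter (4,1) at t=0.3623 ← occupied
  → r_3 = 0.3623
beam 4: φ=270°, α=285°
  dir = (cos 285°, sin 285°) = (0.2588, -0.9659); from cell (5,1)
  next x-line at t=2.5114, next y-line at t=0.7765; Δt_x=3.8637, Δt_y=1.0353
    y: enter (5,0) at t=0.7765 ← occupied
  → r_4 = 0.7765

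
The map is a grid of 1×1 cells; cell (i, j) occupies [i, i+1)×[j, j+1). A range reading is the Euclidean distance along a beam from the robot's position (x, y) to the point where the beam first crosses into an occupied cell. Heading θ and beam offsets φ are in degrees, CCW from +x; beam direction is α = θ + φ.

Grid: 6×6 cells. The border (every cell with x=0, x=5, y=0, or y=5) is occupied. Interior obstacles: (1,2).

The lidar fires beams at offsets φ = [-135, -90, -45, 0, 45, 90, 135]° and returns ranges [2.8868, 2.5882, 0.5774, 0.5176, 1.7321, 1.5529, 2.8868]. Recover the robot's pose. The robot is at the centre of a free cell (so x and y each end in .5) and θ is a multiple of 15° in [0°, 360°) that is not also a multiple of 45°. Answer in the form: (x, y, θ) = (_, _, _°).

Enumerate (i+0.5, j+0.5, θ) over the 15 free cells and 16 admissible headings. For each, cast all 7 beams and compare to the given ranges.
  (1.5, 4.5, 60°): beam 1 = 1.5529 ≠ 2.8868 ✗
  (1.5, 4.5, 255°): beam 1 = 0.5774 ≠ 2.8868 ✗
  (2.5, 4.5, 165°): beam 1 = 1.0000 ≠ 2.8868 ✗
  (3.5, 1.5, 285°): beam 1 = 1.7321 ≠ 2.8868 ✗
  …
  (2.5, 2.5, 195°): r_1=2.8868, r_2=2.5882, r_3=0.5774, r_4=0.5176, r_5=1.7321, r_6=1.5529, r_7=2.8868 — all match ✓
Unique over the lattice → pose = (2.5, 2.5, 195°).

(x, y, θ) = (2.5, 2.5, 195°)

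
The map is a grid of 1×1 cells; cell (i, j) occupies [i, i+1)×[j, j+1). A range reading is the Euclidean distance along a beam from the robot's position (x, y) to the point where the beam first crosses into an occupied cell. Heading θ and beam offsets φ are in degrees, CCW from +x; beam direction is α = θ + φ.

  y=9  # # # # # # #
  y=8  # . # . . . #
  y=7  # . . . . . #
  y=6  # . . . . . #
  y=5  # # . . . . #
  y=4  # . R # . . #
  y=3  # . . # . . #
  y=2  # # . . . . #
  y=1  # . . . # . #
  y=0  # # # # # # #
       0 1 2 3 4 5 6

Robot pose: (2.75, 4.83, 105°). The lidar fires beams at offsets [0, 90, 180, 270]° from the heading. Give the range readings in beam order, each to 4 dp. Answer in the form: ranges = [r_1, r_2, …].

ranges = [4.3171, 1.8117, 0.9659, 0.2588]

beam 1: φ=0°, α=105°
  dir = (cos 105°, sin 105°) = (-0.2588, 0.9659); from cell (2,4)
  next x-line at t=2.8978, next y-line at t=0.1760; Δt_x=3.8637, Δt_y=1.0353
    y: enter (2,5) at t=0.1760
    y: enter (2,6) at t=1.2113
    y: enter (2,7) at t=2.2465
    x: enter (1,7) at t=2.8978
    y: enter (1,8) at t=3.2818
    y: enter (1,9) at t=4.3171 ← occupied
  → r_1 = 4.3171
beam 2: φ=90°, α=195°
  dir = (cos 195°, sin 195°) = (-0.9659, -0.2588); from cell (2,4)
  next x-line at t=0.7765, next y-line at t=3.2069; Δt_x=1.0353, Δt_y=3.8637
    x: enter (1,4) at t=0.7765
    x: enter (0,4) at t=1.8117 ← occupied
  → r_2 = 1.8117
beam 3: φ=180°, α=285°
  dir = (cos 285°, sin 285°) = (0.2588, -0.9659); from cell (2,4)
  next x-line at t=0.9659, next y-line at t=0.8593; Δt_x=3.8637, Δt_y=1.0353
    y: enter (2,3) at t=0.8593
    x: enter (3,3) at t=0.9659 ← occupied
  → r_3 = 0.9659
beam 4: φ=270°, α=15°
  dir = (cos 15°, sin 15°) = (0.9659, 0.2588); from cell (2,4)
  next x-line at t=0.2588, next y-line at t=0.6568; Δt_x=1.0353, Δt_y=3.8637
    x: enter (3,4) at t=0.2588 ← occupied
  → r_4 = 0.2588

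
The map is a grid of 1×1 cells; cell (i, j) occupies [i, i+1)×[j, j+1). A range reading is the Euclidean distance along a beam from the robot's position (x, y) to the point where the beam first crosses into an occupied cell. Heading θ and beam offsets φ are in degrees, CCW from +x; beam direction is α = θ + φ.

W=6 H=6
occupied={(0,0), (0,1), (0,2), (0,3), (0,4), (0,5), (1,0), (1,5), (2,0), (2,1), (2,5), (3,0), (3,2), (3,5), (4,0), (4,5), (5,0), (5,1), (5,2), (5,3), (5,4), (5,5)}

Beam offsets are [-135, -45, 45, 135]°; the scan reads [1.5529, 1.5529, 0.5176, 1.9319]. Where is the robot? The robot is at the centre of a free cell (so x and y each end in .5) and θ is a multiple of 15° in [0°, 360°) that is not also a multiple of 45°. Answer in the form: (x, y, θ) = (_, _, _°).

(x, y, θ) = (3.5, 4.5, 30°)

The pose lattice has 14·16 = 224 candidates. Test each by forward raycasting.
  (2.5, 2.5, 150°): beam 1 = 0.5176 ≠ 1.5529 ✗
  (3.5, 1.5, 285°): beam 1 = 0.5774 ≠ 1.5529 ✗
  (2.5, 2.5, 105°): beam 1 = 0.5774 ≠ 1.5529 ✗
  (2.5, 2.5, 195°): beam 1 = 2.8868 ≠ 1.5529 ✗
  …
  (3.5, 4.5, 30°): r_1=1.5529, r_2=1.5529, r_3=0.5176, r_4=1.9319 — all match ✓
Only this pose fits every beam.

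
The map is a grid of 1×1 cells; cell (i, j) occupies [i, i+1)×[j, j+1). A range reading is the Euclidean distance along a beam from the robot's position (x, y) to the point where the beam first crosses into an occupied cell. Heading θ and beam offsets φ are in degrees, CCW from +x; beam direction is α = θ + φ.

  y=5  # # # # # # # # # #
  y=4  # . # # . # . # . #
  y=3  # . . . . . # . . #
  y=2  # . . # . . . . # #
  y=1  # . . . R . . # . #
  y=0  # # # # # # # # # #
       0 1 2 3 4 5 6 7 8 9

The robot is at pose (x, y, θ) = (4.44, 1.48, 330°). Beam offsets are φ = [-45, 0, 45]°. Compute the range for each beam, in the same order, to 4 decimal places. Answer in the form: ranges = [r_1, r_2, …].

beam 1: φ=-45°, α=285°
  d=(0.2588,-0.9659)  start (4,1)  tX=2.1637 tY=0.4969  stride 1/|dx|=3.8637 1/|dy|=1.0353
    cross y-line → (4,0), t=0.4969 (wall)
  → r_1 = 0.4969
beam 2: φ=0°, α=330°
  d=(0.8660,-0.5000)  start (4,1)  tX=0.6466 tY=0.9600  stride 1/|dx|=1.1547 1/|dy|=2.0000
    cross x-line → (5,1), t=0.6466
    cross y-line → (5,0), t=0.9600 (wall)
  → r_2 = 0.9600
beam 3: φ=45°, α=15°
  d=(0.9659,0.2588)  start (4,1)  tX=0.5798 tY=2.0091  stride 1/|dx|=1.0353 1/|dy|=3.8637
    cross x-line → (5,1), t=0.5798
    cross x-line → (6,1), t=1.6150
    cross y-line → (6,2), t=2.0091
    cross x-line → (7,2), t=2.6503
    cross x-line → (8,2), t=3.6856 (wall)
  → r_3 = 3.6856

ranges = [0.4969, 0.9600, 3.6856]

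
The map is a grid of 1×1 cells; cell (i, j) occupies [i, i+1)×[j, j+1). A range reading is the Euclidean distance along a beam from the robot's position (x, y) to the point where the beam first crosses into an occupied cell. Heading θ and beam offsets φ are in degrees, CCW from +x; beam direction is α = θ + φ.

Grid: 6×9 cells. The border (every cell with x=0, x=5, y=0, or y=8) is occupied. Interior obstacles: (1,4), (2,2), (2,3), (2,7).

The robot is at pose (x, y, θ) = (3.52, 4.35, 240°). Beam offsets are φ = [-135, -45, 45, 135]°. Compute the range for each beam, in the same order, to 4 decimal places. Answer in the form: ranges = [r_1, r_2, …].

ranges = [2.7435, 1.3523, 3.4682, 1.5322]

beam 1: φ=-135°, α=105°
  d=(-0.2588,0.9659)  start (3,4)  tX=2.0091 tY=0.6729  stride 1/|dx|=3.8637 1/|dy|=1.0353
    cross y-line → (3,5), t=0.6729
    cross y-line → (3,6), t=1.7082
    cross x-line → (2,6), t=2.0091
    cross y-line → (2,7), t=2.7435 (wall)
  → r_1 = 2.7435
beam 2: φ=-45°, α=195°
  d=(-0.9659,-0.2588)  start (3,4)  tX=0.5383 tY=1.3523  stride 1/|dx|=1.0353 1/|dy|=3.8637
    cross x-line → (2,4), t=0.5383
    cross y-line → (2,3), t=1.3523 (wall)
  → r_2 = 1.3523
beam 3: φ=45°, α=285°
  d=(0.2588,-0.9659)  start (3,4)  tX=1.8546 tY=0.3623  stride 1/|dx|=3.8637 1/|dy|=1.0353
    cross y-line → (3,3), t=0.3623
    cross y-line → (3,2), t=1.3976
    cross x-line → (4,2), t=1.8546
    cross y-line → (4,1), t=2.4329
    cross y-line → (4,0), t=3.4682 (wall)
  → r_3 = 3.4682
beam 4: φ=135°, α=15°
  d=(0.9659,0.2588)  start (3,4)  tX=0.4969 tY=2.5114  stride 1/|dx|=1.0353 1/|dy|=3.8637
    cross x-line → (4,4), t=0.4969
    cross x-line → (5,4), t=1.5322 (wall)
  → r_4 = 1.5322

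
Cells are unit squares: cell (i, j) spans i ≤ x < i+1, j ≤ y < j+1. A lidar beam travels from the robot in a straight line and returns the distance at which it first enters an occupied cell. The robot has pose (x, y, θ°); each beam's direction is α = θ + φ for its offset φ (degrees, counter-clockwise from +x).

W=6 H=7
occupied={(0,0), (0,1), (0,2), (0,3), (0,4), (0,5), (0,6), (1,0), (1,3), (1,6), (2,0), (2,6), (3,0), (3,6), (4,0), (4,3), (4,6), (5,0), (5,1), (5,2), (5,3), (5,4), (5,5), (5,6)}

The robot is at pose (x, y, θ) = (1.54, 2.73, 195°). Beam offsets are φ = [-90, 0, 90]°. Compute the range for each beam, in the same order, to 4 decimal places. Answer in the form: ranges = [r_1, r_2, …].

ranges = [0.2795, 0.5590, 1.7910]

beam 1: φ=-90°, α=105°
  direction (-0.2588, 0.9659); cell (1,2); t to first gridline: x 2.0864, y 0.2795 (then +3.8637 / +1.0353)
    (1,3) via y @ 0.2795  # hit
  → r_1 = 0.2795
beam 2: φ=0°, α=195°
  direction (-0.9659, -0.2588); cell (1,2); t to first gridline: x 0.5590, y 2.8205 (then +1.0353 / +3.8637)
    (0,2) via x @ 0.5590  # hit
  → r_2 = 0.5590
beam 3: φ=90°, α=285°
  direction (0.2588, -0.9659); cell (1,2); t to first gridline: x 1.7773, y 0.7558 (then +3.8637 / +1.0353)
    (1,1) via y @ 0.7558
    (2,1) via x @ 1.7773
    (2,0) via y @ 1.7910  # hit
  → r_3 = 1.7910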